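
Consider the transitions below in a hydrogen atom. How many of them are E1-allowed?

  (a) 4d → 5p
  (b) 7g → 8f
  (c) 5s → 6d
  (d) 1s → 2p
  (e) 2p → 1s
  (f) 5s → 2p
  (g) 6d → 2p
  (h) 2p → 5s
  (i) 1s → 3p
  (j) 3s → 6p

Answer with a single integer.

(a) allowed
(b) allowed
(c) forbidden — Δl = +2 (E1 requires Δl = ±1)
(d) allowed
(e) allowed
(f) allowed
(g) allowed
(h) allowed
(i) allowed
(j) allowed
Total allowed: 9 of 10.

9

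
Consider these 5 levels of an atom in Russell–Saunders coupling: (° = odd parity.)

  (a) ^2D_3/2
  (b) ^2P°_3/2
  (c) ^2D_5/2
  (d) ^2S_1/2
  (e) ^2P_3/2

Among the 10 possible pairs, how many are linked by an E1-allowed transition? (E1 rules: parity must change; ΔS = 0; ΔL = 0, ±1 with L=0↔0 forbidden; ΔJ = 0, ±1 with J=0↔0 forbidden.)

(a)–(b): allowed.
(a)–(c): forbidden (parity).
(a)–(d): forbidden (parity, ΔL).
(a)–(e): forbidden (parity).
(b)–(c): allowed.
(b)–(d): allowed.
(b)–(e): allowed.
(c)–(d): forbidden (parity, ΔL, ΔJ).
(c)–(e): forbidden (parity).
(d)–(e): forbidden (parity).
Allowed pairs: 4 of 10.

4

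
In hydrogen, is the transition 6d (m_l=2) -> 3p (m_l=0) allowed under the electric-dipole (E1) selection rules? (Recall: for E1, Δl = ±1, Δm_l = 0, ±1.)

forbidden

l: 2 → 1 (Δl = -1). Δl = ±1 ok.
Δm_l = 0 − (2) = -2. E1 requires Δm_l = 0, ±1: fails.
The transition is electric-dipole forbidden.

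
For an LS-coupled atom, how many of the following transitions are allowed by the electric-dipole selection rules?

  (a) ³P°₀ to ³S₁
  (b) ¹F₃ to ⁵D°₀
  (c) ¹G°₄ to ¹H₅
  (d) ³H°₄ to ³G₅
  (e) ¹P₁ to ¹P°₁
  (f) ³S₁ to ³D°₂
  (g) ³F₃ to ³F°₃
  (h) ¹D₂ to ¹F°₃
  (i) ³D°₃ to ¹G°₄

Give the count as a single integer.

6

(a) allowed
(b) forbidden (ΔS, ΔJ fail)
(c) allowed
(d) allowed
(e) allowed
(f) forbidden (ΔL fails)
(g) allowed
(h) allowed
(i) forbidden (parity, ΔS, ΔL fail)
Total allowed: 6 of 9.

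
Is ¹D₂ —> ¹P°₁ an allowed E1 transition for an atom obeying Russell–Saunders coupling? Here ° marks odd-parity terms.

Parity must change: even → odd — ok.
ΔS = 0: S: 0 → 0 — ok.
ΔL = 0, ±1 (not L=0↔0): L: 2 → 1, ΔL = -1 — ok.
ΔJ = 0, ±1 (not J=0↔0): J: 2 → 1, ΔJ = -1 — ok.
All four E1 rules are satisfied.

allowed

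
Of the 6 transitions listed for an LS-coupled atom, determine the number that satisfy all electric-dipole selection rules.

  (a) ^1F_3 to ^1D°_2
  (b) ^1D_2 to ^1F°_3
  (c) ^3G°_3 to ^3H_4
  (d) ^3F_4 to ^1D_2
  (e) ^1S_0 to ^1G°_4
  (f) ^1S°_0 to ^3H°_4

3

(a) allowed
(b) allowed
(c) allowed
(d) forbidden (parity, ΔS, ΔJ fail)
(e) forbidden (ΔL, ΔJ fail)
(f) forbidden (parity, ΔS, ΔL, ΔJ fail)
Total allowed: 3 of 6.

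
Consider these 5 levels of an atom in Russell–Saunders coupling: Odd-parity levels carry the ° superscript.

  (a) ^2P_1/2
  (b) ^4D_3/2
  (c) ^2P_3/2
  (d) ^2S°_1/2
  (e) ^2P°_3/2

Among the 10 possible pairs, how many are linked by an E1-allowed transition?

4

(a)–(b): forbidden (parity, ΔS).
(a)–(c): forbidden (parity).
(a)–(d): allowed.
(a)–(e): allowed.
(b)–(c): forbidden (parity, ΔS).
(b)–(d): forbidden (ΔS, ΔL).
(b)–(e): forbidden (ΔS).
(c)–(d): allowed.
(c)–(e): allowed.
(d)–(e): forbidden (parity).
Allowed pairs: 4 of 10.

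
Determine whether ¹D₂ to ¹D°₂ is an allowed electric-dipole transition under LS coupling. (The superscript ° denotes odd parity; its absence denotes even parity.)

allowed

Reading off the term symbols: S 0→0, L 2→2, J 2→2, parity even→odd.
ΔL = 0, ±1 (not L=0↔0): L: 2 → 2, ΔL = +0 — ✓.
Parity must change: even → odd — ✓.
ΔS = 0: S: 0 → 0 — ✓.
ΔJ = 0, ±1 (not J=0↔0): J: 2 → 2, ΔJ = +0 — ✓.
All four E1 rules are satisfied.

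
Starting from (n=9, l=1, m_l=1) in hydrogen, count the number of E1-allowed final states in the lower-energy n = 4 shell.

E1 requires Δl = ±1, so l_f ∈ {0, 2}; with 0 ≤ l_f ≤ n_f−1 = 3, the allowed l_f values are {0, 2}.
For l_f = 0: m_f ∈ {m_i−1, m_i, m_i+1} ∩ [−0, 0] = {0} → 1 state.
For l_f = 2: m_f ∈ {m_i−1, m_i, m_i+1} ∩ [−2, 2] = {0, 1, 2} → 3 states.
Total: 4.

4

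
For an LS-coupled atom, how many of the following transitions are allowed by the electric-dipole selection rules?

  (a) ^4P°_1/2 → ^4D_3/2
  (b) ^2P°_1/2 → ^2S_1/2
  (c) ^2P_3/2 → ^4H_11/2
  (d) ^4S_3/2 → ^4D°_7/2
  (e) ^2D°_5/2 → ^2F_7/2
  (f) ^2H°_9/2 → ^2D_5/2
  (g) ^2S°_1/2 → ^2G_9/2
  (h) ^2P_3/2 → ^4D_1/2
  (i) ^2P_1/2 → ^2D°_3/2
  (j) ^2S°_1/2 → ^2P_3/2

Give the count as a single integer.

(a) allowed
(b) allowed
(c) forbidden (parity, ΔS, ΔL, ΔJ fail)
(d) forbidden (ΔL, ΔJ fail)
(e) allowed
(f) forbidden (ΔL, ΔJ fail)
(g) forbidden (ΔL, ΔJ fail)
(h) forbidden (parity, ΔS fail)
(i) allowed
(j) allowed
Total allowed: 5 of 10.

5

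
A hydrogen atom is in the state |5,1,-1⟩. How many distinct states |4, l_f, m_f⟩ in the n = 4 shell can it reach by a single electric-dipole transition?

E1 requires Δl = ±1, so l_f ∈ {0, 2}; with 0 ≤ l_f ≤ n_f−1 = 3, the allowed l_f values are {0, 2}.
For l_f = 0: m_f ∈ {m_i−1, m_i, m_i+1} ∩ [−0, 0] = {0} → 1 state.
For l_f = 2: m_f ∈ {m_i−1, m_i, m_i+1} ∩ [−2, 2] = {-2, -1, 0} → 3 states.
Total: 4.

4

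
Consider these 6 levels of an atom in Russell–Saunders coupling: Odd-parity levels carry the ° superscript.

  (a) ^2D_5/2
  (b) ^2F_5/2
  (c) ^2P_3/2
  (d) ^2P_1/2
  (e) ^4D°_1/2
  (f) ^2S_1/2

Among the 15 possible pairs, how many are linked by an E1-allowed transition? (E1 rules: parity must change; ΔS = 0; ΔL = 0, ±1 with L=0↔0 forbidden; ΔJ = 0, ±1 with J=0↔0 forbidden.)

(a)–(b): forbidden (parity).
(a)–(c): forbidden (parity).
(a)–(d): forbidden (parity, ΔJ).
(a)–(e): forbidden (ΔS, ΔJ).
(a)–(f): forbidden (parity, ΔL, ΔJ).
(b)–(c): forbidden (parity, ΔL).
(b)–(d): forbidden (parity, ΔL, ΔJ).
(b)–(e): forbidden (ΔS, ΔJ).
(b)–(f): forbidden (parity, ΔL, ΔJ).
(c)–(d): forbidden (parity).
(c)–(e): forbidden (ΔS).
(c)–(f): forbidden (parity).
(d)–(e): forbidden (ΔS).
(d)–(f): forbidden (parity).
(e)–(f): forbidden (ΔS, ΔL).
Allowed pairs: 0 of 15.

0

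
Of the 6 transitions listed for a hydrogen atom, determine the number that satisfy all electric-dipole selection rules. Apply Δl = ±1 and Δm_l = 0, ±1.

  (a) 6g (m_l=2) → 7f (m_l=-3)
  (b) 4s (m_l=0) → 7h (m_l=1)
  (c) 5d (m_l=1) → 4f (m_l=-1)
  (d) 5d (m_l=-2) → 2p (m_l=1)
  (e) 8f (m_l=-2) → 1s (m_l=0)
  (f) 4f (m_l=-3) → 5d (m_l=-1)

(a) forbidden — Δm_l = -5 (E1 requires Δm_l = 0, ±1)
(b) forbidden — Δl = +5 (E1 requires Δl = ±1)
(c) forbidden — Δm_l = -2 (E1 requires Δm_l = 0, ±1)
(d) forbidden — Δm_l = +3 (E1 requires Δm_l = 0, ±1)
(e) forbidden — Δl = -3 (E1 requires Δl = ±1); Δm_l = +2 (E1 requires Δm_l = 0, ±1)
(f) forbidden — Δm_l = +2 (E1 requires Δm_l = 0, ±1)
Total allowed: 0 of 6.

0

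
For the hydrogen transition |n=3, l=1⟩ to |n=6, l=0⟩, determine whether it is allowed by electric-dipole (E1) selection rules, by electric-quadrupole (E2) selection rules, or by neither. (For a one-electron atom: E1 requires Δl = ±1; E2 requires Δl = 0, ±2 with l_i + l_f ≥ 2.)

E1

Δl = 0 − 1 = -1; l_i + l_f = 1.
E1 (Δl = ±1): satisfied.
E2 (Δl = 0,±2, l_i+l_f ≥ 2): not satisfied.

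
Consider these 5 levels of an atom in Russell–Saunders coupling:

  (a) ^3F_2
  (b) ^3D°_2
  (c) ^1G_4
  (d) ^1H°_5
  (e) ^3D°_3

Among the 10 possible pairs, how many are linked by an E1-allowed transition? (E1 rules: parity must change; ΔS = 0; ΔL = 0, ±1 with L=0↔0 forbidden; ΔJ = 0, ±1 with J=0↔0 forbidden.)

3

(a)–(b): allowed.
(a)–(c): forbidden (parity, ΔS, ΔJ).
(a)–(d): forbidden (ΔS, ΔL, ΔJ).
(a)–(e): allowed.
(b)–(c): forbidden (ΔS, ΔL, ΔJ).
(b)–(d): forbidden (parity, ΔS, ΔL, ΔJ).
(b)–(e): forbidden (parity).
(c)–(d): allowed.
(c)–(e): forbidden (ΔS, ΔL).
(d)–(e): forbidden (parity, ΔS, ΔL, ΔJ).
Allowed pairs: 3 of 10.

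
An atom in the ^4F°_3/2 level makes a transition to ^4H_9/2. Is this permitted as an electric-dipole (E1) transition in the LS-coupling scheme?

ΔS = 0: S: 3/2 → 3/2 — ✓.
ΔJ = 0, ±1 (not J=0↔0): J: 3/2 → 9/2, ΔJ = +3 — ✗.
Parity must change: odd → even — ✓.
ΔL = 0, ±1 (not L=0↔0): L: 3 → 5, ΔL = +2 — ✗.
Rule(s) violated: ΔL, ΔJ.

forbidden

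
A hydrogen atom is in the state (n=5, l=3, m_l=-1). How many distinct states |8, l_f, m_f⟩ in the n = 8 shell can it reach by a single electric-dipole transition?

6

E1 requires Δl = ±1, so l_f ∈ {2, 4}; with 0 ≤ l_f ≤ n_f−1 = 7, the allowed l_f values are {2, 4}.
For l_f = 2: m_f ∈ {m_i−1, m_i, m_i+1} ∩ [−2, 2] = {-2, -1, 0} → 3 states.
For l_f = 4: m_f ∈ {m_i−1, m_i, m_i+1} ∩ [−4, 4] = {-2, -1, 0} → 3 states.
Total: 6.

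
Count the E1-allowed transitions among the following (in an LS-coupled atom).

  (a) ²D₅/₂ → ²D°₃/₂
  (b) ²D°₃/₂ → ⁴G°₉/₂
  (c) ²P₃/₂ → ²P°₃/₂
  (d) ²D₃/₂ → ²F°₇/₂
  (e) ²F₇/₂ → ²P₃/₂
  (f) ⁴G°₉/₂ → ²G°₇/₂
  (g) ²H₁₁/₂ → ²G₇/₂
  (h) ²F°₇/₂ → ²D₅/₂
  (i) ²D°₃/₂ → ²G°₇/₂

(a) allowed
(b) forbidden (parity, ΔS, ΔL, ΔJ fail)
(c) allowed
(d) forbidden (ΔJ fails)
(e) forbidden (parity, ΔL, ΔJ fail)
(f) forbidden (parity, ΔS fail)
(g) forbidden (parity, ΔJ fail)
(h) allowed
(i) forbidden (parity, ΔL, ΔJ fail)
Total allowed: 3 of 9.

3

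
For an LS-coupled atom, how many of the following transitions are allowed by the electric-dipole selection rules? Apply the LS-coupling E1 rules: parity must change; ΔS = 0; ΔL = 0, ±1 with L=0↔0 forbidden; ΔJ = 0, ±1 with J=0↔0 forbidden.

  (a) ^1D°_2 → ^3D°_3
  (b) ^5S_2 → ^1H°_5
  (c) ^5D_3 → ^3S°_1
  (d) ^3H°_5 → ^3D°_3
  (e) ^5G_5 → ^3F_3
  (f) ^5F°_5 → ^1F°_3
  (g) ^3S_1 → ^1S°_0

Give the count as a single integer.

0

(a) forbidden (parity, ΔS fail)
(b) forbidden (ΔS, ΔL, ΔJ fail)
(c) forbidden (ΔS, ΔL, ΔJ fail)
(d) forbidden (parity, ΔL, ΔJ fail)
(e) forbidden (parity, ΔS, ΔJ fail)
(f) forbidden (parity, ΔS, ΔJ fail)
(g) forbidden (ΔS, ΔL fail)
Total allowed: 0 of 7.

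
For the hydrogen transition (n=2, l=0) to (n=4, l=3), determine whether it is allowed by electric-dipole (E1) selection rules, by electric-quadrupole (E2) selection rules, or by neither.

Δl = 3 − 0 = +3; l_i + l_f = 3.
E1 (Δl = ±1): not satisfied.
E2 (Δl = 0,±2, l_i+l_f ≥ 2): not satisfied.

neither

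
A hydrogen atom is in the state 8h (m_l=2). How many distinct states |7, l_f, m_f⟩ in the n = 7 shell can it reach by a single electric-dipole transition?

6

E1 requires Δl = ±1, so l_f ∈ {4, 6}; with 0 ≤ l_f ≤ n_f−1 = 6, the allowed l_f values are {4, 6}.
For l_f = 4: m_f ∈ {m_i−1, m_i, m_i+1} ∩ [−4, 4] = {1, 2, 3} → 3 states.
For l_f = 6: m_f ∈ {m_i−1, m_i, m_i+1} ∩ [−6, 6] = {1, 2, 3} → 3 states.
Total: 6.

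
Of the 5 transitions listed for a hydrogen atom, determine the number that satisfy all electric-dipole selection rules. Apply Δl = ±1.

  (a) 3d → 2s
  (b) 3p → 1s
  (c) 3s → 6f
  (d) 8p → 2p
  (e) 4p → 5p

(a) forbidden — Δl = -2 (E1 requires Δl = ±1)
(b) allowed
(c) forbidden — Δl = +3 (E1 requires Δl = ±1)
(d) forbidden — Δl = +0 (E1 requires Δl = ±1)
(e) forbidden — Δl = +0 (E1 requires Δl = ±1)
Total allowed: 1 of 5.

1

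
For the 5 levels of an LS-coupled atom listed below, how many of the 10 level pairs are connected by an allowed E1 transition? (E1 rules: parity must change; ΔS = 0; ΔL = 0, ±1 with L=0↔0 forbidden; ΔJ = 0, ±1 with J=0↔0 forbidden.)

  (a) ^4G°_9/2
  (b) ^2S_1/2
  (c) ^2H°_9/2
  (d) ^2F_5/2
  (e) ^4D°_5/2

0

(a)–(b): forbidden (ΔS, ΔL, ΔJ).
(a)–(c): forbidden (parity, ΔS).
(a)–(d): forbidden (ΔS, ΔJ).
(a)–(e): forbidden (parity, ΔL, ΔJ).
(b)–(c): forbidden (ΔL, ΔJ).
(b)–(d): forbidden (parity, ΔL, ΔJ).
(b)–(e): forbidden (ΔS, ΔL, ΔJ).
(c)–(d): forbidden (ΔL, ΔJ).
(c)–(e): forbidden (parity, ΔS, ΔL, ΔJ).
(d)–(e): forbidden (ΔS).
Allowed pairs: 0 of 10.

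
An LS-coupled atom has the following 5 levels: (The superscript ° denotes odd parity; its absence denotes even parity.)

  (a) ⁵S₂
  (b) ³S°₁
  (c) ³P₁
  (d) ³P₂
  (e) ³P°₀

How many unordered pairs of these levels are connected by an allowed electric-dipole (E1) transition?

3

(a)–(b): forbidden (ΔS, ΔL).
(a)–(c): forbidden (parity, ΔS).
(a)–(d): forbidden (parity, ΔS).
(a)–(e): forbidden (ΔS, ΔJ).
(b)–(c): allowed.
(b)–(d): allowed.
(b)–(e): forbidden (parity).
(c)–(d): forbidden (parity).
(c)–(e): allowed.
(d)–(e): forbidden (ΔJ).
Allowed pairs: 3 of 10.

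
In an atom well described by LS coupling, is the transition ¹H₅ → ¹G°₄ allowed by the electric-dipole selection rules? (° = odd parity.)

allowed

Reading off the term symbols: S 0→0, L 5→4, J 5→4, parity even→odd.
Parity must change: even → odd — satisfied.
ΔS = 0: S: 0 → 0 — satisfied.
ΔL = 0, ±1 (not L=0↔0): L: 5 → 4, ΔL = -1 — satisfied.
ΔJ = 0, ±1 (not J=0↔0): J: 5 → 4, ΔJ = -1 — satisfied.
All four E1 rules are satisfied.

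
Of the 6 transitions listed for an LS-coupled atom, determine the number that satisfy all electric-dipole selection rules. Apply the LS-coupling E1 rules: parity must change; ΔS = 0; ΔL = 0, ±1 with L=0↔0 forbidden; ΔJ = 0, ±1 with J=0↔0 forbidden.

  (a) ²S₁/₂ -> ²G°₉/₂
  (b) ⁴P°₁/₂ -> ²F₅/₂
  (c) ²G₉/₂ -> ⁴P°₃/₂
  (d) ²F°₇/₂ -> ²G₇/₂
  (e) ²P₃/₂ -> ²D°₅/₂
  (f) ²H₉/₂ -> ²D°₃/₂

2

(a) forbidden (ΔL, ΔJ fail)
(b) forbidden (ΔS, ΔL, ΔJ fail)
(c) forbidden (ΔS, ΔL, ΔJ fail)
(d) allowed
(e) allowed
(f) forbidden (ΔL, ΔJ fail)
Total allowed: 2 of 6.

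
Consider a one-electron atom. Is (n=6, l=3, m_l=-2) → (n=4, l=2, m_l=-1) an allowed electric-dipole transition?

Δl = 2 − 3 = -1; the E1 rule Δl = ±1 is ✓.
m_l: -2 → -1 (Δm_l = +1). |Δm_l| ≤ 1 ✓.
All E1 selection rules are satisfied.

allowed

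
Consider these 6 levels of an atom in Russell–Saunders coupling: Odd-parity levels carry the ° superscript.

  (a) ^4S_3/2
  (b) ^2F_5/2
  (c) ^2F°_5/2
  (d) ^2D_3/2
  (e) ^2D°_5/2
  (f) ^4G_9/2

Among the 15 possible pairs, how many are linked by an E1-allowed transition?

(a)–(b): forbidden (parity, ΔS, ΔL).
(a)–(c): forbidden (ΔS, ΔL).
(a)–(d): forbidden (parity, ΔS, ΔL).
(a)–(e): forbidden (ΔS, ΔL).
(a)–(f): forbidden (parity, ΔL, ΔJ).
(b)–(c): allowed.
(b)–(d): forbidden (parity).
(b)–(e): allowed.
(b)–(f): forbidden (parity, ΔS, ΔJ).
(c)–(d): allowed.
(c)–(e): forbidden (parity).
(c)–(f): forbidden (ΔS, ΔJ).
(d)–(e): allowed.
(d)–(f): forbidden (parity, ΔS, ΔL, ΔJ).
(e)–(f): forbidden (ΔS, ΔL, ΔJ).
Allowed pairs: 4 of 15.

4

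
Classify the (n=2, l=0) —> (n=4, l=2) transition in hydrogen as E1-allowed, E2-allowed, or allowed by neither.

E2

Δl = 2 − 0 = +2; l_i + l_f = 2.
E1 (Δl = ±1): not satisfied.
E2 (Δl = 0,±2, l_i+l_f ≥ 2): satisfied.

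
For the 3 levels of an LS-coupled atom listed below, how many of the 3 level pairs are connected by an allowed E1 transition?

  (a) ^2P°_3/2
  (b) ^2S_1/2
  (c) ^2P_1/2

(a)–(b): allowed.
(a)–(c): allowed.
(b)–(c): forbidden (parity).
Allowed pairs: 2 of 3.

2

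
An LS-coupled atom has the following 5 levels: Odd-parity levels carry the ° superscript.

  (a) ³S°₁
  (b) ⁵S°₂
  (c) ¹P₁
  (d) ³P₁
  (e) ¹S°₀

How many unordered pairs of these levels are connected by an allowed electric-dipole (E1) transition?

(a)–(b): forbidden (parity, ΔS, ΔL).
(a)–(c): forbidden (ΔS).
(a)–(d): allowed.
(a)–(e): forbidden (parity, ΔS, ΔL).
(b)–(c): forbidden (ΔS).
(b)–(d): forbidden (ΔS).
(b)–(e): forbidden (parity, ΔS, ΔL, ΔJ).
(c)–(d): forbidden (parity, ΔS).
(c)–(e): allowed.
(d)–(e): forbidden (ΔS).
Allowed pairs: 2 of 10.

2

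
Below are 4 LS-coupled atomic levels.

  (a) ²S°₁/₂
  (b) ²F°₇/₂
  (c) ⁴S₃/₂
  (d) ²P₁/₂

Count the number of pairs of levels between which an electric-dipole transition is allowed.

(a)–(b): forbidden (parity, ΔL, ΔJ).
(a)–(c): forbidden (ΔS, ΔL).
(a)–(d): allowed.
(b)–(c): forbidden (ΔS, ΔL, ΔJ).
(b)–(d): forbidden (ΔL, ΔJ).
(c)–(d): forbidden (parity, ΔS).
Allowed pairs: 1 of 6.

1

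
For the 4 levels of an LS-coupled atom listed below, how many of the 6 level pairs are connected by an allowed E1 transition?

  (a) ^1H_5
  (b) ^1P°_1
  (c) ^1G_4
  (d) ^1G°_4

(a)–(b): forbidden (ΔL, ΔJ).
(a)–(c): forbidden (parity).
(a)–(d): allowed.
(b)–(c): forbidden (ΔL, ΔJ).
(b)–(d): forbidden (parity, ΔL, ΔJ).
(c)–(d): allowed.
Allowed pairs: 2 of 6.

2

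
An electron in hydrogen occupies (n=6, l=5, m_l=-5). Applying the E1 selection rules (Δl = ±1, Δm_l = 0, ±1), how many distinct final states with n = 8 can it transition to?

4

E1 requires Δl = ±1, so l_f ∈ {4, 6}; with 0 ≤ l_f ≤ n_f−1 = 7, the allowed l_f values are {4, 6}.
For l_f = 4: m_f ∈ {m_i−1, m_i, m_i+1} ∩ [−4, 4] = {-4} → 1 state.
For l_f = 6: m_f ∈ {m_i−1, m_i, m_i+1} ∩ [−6, 6] = {-6, -5, -4} → 3 states.
Total: 4.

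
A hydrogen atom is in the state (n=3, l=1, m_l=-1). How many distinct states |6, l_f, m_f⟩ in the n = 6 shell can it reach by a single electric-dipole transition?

E1 requires Δl = ±1, so l_f ∈ {0, 2}; with 0 ≤ l_f ≤ n_f−1 = 5, the allowed l_f values are {0, 2}.
For l_f = 0: m_f ∈ {m_i−1, m_i, m_i+1} ∩ [−0, 0] = {0} → 1 state.
For l_f = 2: m_f ∈ {m_i−1, m_i, m_i+1} ∩ [−2, 2] = {-2, -1, 0} → 3 states.
Total: 4.

4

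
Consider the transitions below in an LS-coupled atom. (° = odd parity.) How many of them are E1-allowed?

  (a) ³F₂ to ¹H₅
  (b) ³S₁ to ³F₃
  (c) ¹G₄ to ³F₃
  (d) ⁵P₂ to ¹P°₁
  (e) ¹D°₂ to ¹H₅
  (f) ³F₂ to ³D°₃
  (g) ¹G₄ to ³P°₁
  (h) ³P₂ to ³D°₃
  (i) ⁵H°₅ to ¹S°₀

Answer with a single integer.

2

(a) forbidden (parity, ΔS, ΔL, ΔJ fail)
(b) forbidden (parity, ΔL, ΔJ fail)
(c) forbidden (parity, ΔS fail)
(d) forbidden (ΔS fails)
(e) forbidden (ΔL, ΔJ fail)
(f) allowed
(g) forbidden (ΔS, ΔL, ΔJ fail)
(h) allowed
(i) forbidden (parity, ΔS, ΔL, ΔJ fail)
Total allowed: 2 of 9.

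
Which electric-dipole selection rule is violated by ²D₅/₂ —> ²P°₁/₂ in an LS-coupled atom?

the ΔJ = 0, ±1 rule

Reading off the term symbols: S 1/2→1/2, L 2→1, J 5/2→1/2, parity even→odd.
Parity must change: even → odd — ok.
ΔS = 0: S: 1/2 → 1/2 — ok.
ΔL = 0, ±1 (not L=0↔0): L: 2 → 1, ΔL = -1 — ok.
ΔJ = 0, ±1 (not J=0↔0): J: 5/2 → 1/2, ΔJ = -2 — fails.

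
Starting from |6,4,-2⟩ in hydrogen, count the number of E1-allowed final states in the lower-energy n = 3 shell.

0

E1 requires l_f ∈ {3, 5}, but neither lies in [0, 2], so no final state is reachable.
Total: 0.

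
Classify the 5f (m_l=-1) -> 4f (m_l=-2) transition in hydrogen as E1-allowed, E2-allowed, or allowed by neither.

E2

Δl = 3 − 3 = +0; l_i + l_f = 6.
Δm_l = -1.
E1 (Δl = ±1, |Δm_l| ≤ 1): not satisfied.
E2 (Δl = 0,±2, l_i+l_f ≥ 2, |Δm_l| ≤ 2): satisfied.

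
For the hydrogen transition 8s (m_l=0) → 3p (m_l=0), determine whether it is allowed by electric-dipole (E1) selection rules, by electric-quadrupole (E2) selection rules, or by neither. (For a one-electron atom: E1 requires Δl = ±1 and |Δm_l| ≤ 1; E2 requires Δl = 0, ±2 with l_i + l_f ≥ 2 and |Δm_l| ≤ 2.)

E1

Δl = 1 − 0 = +1; l_i + l_f = 1.
Δm_l = +0.
E1 (Δl = ±1, |Δm_l| ≤ 1): satisfied.
E2 (Δl = 0,±2, l_i+l_f ≥ 2, |Δm_l| ≤ 2): not satisfied.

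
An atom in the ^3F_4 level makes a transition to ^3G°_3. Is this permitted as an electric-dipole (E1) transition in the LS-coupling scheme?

allowed

Reading off the term symbols: S 1→1, L 3→4, J 4→3, parity even→odd.
Parity must change: even → odd — ok.
ΔS = 0: S: 1 → 1 — ok.
ΔL = 0, ±1 (not L=0↔0): L: 3 → 4, ΔL = +1 — ok.
ΔJ = 0, ±1 (not J=0↔0): J: 4 → 3, ΔJ = -1 — ok.
All four E1 rules are satisfied.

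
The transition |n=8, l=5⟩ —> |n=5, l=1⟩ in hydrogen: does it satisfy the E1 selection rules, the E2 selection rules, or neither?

Δl = 1 − 5 = -4; l_i + l_f = 6.
E1 (Δl = ±1): not satisfied.
E2 (Δl = 0,±2, l_i+l_f ≥ 2): not satisfied.

neither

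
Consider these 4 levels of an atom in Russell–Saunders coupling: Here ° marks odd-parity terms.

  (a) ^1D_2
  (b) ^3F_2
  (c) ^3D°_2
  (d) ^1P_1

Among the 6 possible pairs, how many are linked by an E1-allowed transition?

1

(a)–(b): forbidden (parity, ΔS).
(a)–(c): forbidden (ΔS).
(a)–(d): forbidden (parity).
(b)–(c): allowed.
(b)–(d): forbidden (parity, ΔS, ΔL).
(c)–(d): forbidden (ΔS).
Allowed pairs: 1 of 6.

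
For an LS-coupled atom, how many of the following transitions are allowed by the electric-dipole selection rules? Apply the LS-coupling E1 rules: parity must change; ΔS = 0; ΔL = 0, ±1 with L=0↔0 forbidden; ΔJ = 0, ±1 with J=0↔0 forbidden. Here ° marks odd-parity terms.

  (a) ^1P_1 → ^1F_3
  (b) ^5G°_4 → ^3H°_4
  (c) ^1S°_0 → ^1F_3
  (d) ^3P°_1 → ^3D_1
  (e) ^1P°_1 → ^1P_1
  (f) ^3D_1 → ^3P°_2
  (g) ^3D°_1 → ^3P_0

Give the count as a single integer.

(a) forbidden (parity, ΔL, ΔJ fail)
(b) forbidden (parity, ΔS fail)
(c) forbidden (ΔL, ΔJ fail)
(d) allowed
(e) allowed
(f) allowed
(g) allowed
Total allowed: 4 of 7.

4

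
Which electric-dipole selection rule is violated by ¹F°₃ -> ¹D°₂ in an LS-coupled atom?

Initial level: S=0, L=3, J=3, parity odd. Final level: S=0, L=2, J=2, parity odd.
Parity must change: odd → odd — fails.
ΔS = 0: S: 0 → 0 — ok.
ΔL = 0, ±1 (not L=0↔0): L: 3 → 2, ΔL = -1 — ok.
ΔJ = 0, ±1 (not J=0↔0): J: 3 → 2, ΔJ = -1 — ok.

parity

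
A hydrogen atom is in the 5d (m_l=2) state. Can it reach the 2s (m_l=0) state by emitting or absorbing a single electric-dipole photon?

forbidden

Initial l = 2, final l = 0, so Δl = -2. E1 requires Δl = ±1: fails.
Δm_l = 0 − (2) = -2. E1 requires Δm_l = 0, ±1: fails.
The transition is electric-dipole forbidden.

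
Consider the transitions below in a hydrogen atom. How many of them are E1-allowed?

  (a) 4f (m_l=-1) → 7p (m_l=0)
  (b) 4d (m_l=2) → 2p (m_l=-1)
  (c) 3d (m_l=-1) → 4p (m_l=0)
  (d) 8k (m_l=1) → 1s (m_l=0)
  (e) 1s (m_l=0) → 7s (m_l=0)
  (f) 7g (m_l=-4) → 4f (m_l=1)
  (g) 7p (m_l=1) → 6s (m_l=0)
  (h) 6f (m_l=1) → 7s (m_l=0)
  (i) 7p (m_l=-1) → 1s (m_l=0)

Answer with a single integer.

3

(a) forbidden — Δl = -2 (E1 requires Δl = ±1)
(b) forbidden — Δm_l = -3 (E1 requires Δm_l = 0, ±1)
(c) allowed
(d) forbidden — Δl = -7 (E1 requires Δl = ±1)
(e) forbidden — Δl = +0 (E1 requires Δl = ±1)
(f) forbidden — Δm_l = +5 (E1 requires Δm_l = 0, ±1)
(g) allowed
(h) forbidden — Δl = -3 (E1 requires Δl = ±1)
(i) allowed
Total allowed: 3 of 9.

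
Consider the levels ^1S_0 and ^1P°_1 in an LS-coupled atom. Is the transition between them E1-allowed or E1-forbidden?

allowed

Parity must change: even → odd — ok.
ΔJ = 0, ±1 (not J=0↔0): J: 0 → 1, ΔJ = +1 — ok.
ΔS = 0: S: 0 → 0 — ok.
ΔL = 0, ±1 (not L=0↔0): L: 0 → 1, ΔL = +1 — ok.
All four E1 rules are satisfied.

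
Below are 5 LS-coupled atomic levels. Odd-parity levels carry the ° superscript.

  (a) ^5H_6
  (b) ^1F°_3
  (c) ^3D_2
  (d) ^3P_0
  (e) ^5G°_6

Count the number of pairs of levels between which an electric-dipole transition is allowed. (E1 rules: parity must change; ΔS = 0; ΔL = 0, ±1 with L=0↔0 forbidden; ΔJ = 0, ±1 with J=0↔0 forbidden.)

1

(a)–(b): forbidden (ΔS, ΔL, ΔJ).
(a)–(c): forbidden (parity, ΔS, ΔL, ΔJ).
(a)–(d): forbidden (parity, ΔS, ΔL, ΔJ).
(a)–(e): allowed.
(b)–(c): forbidden (ΔS).
(b)–(d): forbidden (ΔS, ΔL, ΔJ).
(b)–(e): forbidden (parity, ΔS, ΔJ).
(c)–(d): forbidden (parity, ΔJ).
(c)–(e): forbidden (ΔS, ΔL, ΔJ).
(d)–(e): forbidden (ΔS, ΔL, ΔJ).
Allowed pairs: 1 of 10.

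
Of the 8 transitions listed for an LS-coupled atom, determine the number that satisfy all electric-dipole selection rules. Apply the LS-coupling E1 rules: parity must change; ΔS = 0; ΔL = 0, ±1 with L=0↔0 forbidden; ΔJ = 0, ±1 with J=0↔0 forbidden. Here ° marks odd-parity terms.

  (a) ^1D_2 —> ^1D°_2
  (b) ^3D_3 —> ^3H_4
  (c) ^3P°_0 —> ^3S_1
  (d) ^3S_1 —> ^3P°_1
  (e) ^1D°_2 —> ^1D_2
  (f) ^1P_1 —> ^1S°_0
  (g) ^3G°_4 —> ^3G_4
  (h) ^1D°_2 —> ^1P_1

(a) allowed
(b) forbidden (parity, ΔL fail)
(c) allowed
(d) allowed
(e) allowed
(f) allowed
(g) allowed
(h) allowed
Total allowed: 7 of 8.

7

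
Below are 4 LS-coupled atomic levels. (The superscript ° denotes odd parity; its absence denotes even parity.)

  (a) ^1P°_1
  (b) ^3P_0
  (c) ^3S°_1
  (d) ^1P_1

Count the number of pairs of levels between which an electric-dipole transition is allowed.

(a)–(b): forbidden (ΔS).
(a)–(c): forbidden (parity, ΔS).
(a)–(d): allowed.
(b)–(c): allowed.
(b)–(d): forbidden (parity, ΔS).
(c)–(d): forbidden (ΔS).
Allowed pairs: 2 of 6.

2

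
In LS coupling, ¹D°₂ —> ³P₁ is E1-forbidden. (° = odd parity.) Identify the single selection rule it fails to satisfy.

the ΔS = 0 rule

Initial level: S=0, L=2, J=2, parity odd. Final level: S=1, L=1, J=1, parity even.
Parity must change: odd → even — satisfied.
ΔJ = 0, ±1 (not J=0↔0): J: 2 → 1, ΔJ = -1 — satisfied.
ΔS = 0: S: 0 → 1 — violated.
ΔL = 0, ±1 (not L=0↔0): L: 2 → 1, ΔL = -1 — satisfied.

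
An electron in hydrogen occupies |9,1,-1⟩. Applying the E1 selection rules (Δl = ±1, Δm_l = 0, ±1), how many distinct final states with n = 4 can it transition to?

4

E1 requires Δl = ±1, so l_f ∈ {0, 2}; with 0 ≤ l_f ≤ n_f−1 = 3, the allowed l_f values are {0, 2}.
For l_f = 0: m_f ∈ {m_i−1, m_i, m_i+1} ∩ [−0, 0] = {0} → 1 state.
For l_f = 2: m_f ∈ {m_i−1, m_i, m_i+1} ∩ [−2, 2] = {-2, -1, 0} → 3 states.
Total: 4.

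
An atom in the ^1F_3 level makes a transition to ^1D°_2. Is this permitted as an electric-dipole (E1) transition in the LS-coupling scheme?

Initial level: S=0, L=3, J=3, parity even. Final level: S=0, L=2, J=2, parity odd.
ΔS = 0: S: 0 → 0 — satisfied.
ΔJ = 0, ±1 (not J=0↔0): J: 3 → 2, ΔJ = -1 — satisfied.
Parity must change: even → odd — satisfied.
ΔL = 0, ±1 (not L=0↔0): L: 3 → 2, ΔL = -1 — satisfied.
All four E1 rules are satisfied.

allowed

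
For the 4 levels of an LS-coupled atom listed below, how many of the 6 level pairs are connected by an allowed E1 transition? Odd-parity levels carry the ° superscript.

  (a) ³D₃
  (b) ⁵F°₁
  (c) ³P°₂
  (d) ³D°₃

2

(a)–(b): forbidden (ΔS, ΔJ).
(a)–(c): allowed.
(a)–(d): allowed.
(b)–(c): forbidden (parity, ΔS, ΔL).
(b)–(d): forbidden (parity, ΔS, ΔJ).
(c)–(d): forbidden (parity).
Allowed pairs: 2 of 6.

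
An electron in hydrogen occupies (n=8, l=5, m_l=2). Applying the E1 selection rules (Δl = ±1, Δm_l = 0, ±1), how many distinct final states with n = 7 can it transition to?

E1 requires Δl = ±1, so l_f ∈ {4, 6}; with 0 ≤ l_f ≤ n_f−1 = 6, the allowed l_f values are {4, 6}.
For l_f = 4: m_f ∈ {m_i−1, m_i, m_i+1} ∩ [−4, 4] = {1, 2, 3} → 3 states.
For l_f = 6: m_f ∈ {m_i−1, m_i, m_i+1} ∩ [−6, 6] = {1, 2, 3} → 3 states.
Total: 6.

6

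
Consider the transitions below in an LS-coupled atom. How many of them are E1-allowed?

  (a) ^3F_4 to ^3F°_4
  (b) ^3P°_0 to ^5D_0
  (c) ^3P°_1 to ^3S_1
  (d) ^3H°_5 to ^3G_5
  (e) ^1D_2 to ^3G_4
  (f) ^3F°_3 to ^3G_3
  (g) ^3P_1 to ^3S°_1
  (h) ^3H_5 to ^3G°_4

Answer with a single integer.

6

(a) allowed
(b) forbidden (ΔS, ΔJ fail)
(c) allowed
(d) allowed
(e) forbidden (parity, ΔS, ΔL, ΔJ fail)
(f) allowed
(g) allowed
(h) allowed
Total allowed: 6 of 8.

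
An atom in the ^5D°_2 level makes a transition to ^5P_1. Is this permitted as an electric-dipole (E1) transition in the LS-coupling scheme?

allowed

Parity must change: odd → even — passes.
ΔS = 0: S: 2 → 2 — passes.
ΔL = 0, ±1 (not L=0↔0): L: 2 → 1, ΔL = -1 — passes.
ΔJ = 0, ±1 (not J=0↔0): J: 2 → 1, ΔJ = -1 — passes.
All four E1 rules are satisfied.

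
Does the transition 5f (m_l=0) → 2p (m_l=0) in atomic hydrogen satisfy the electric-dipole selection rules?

forbidden

Δl = 1 − 3 = -2; the E1 rule Δl = ±1 is ✗.
m_l: 0 → 0 (Δm_l = +0). |Δm_l| ≤ 1 ✓.
The transition is electric-dipole forbidden.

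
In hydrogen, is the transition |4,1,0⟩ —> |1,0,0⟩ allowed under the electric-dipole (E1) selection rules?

allowed

l: 1 → 0 (Δl = -1). Δl = ±1 ok.
Δm_l = 0 − (0) = +0. E1 requires Δm_l = 0, ±1: ok.
All E1 selection rules are satisfied.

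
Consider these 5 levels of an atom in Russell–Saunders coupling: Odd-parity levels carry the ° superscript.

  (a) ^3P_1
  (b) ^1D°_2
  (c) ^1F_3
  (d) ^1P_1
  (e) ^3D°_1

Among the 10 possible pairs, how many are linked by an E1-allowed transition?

(a)–(b): forbidden (ΔS).
(a)–(c): forbidden (parity, ΔS, ΔL, ΔJ).
(a)–(d): forbidden (parity, ΔS).
(a)–(e): allowed.
(b)–(c): allowed.
(b)–(d): allowed.
(b)–(e): forbidden (parity, ΔS).
(c)–(d): forbidden (parity, ΔL, ΔJ).
(c)–(e): forbidden (ΔS, ΔJ).
(d)–(e): forbidden (ΔS).
Allowed pairs: 3 of 10.

3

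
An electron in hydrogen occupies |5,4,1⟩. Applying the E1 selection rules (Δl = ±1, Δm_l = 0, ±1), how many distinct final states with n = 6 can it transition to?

6

E1 requires Δl = ±1, so l_f ∈ {3, 5}; with 0 ≤ l_f ≤ n_f−1 = 5, the allowed l_f values are {3, 5}.
For l_f = 3: m_f ∈ {m_i−1, m_i, m_i+1} ∩ [−3, 3] = {0, 1, 2} → 3 states.
For l_f = 5: m_f ∈ {m_i−1, m_i, m_i+1} ∩ [−5, 5] = {0, 1, 2} → 3 states.
Total: 6.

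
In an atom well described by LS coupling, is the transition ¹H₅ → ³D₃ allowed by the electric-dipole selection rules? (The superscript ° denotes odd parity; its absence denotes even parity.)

forbidden

Parity must change: even → even — fails.
ΔS = 0: S: 0 → 1 — fails.
ΔL = 0, ±1 (not L=0↔0): L: 5 → 2, ΔL = -3 — fails.
ΔJ = 0, ±1 (not J=0↔0): J: 5 → 3, ΔJ = -2 — fails.
Rule(s) violated: parity, ΔS, ΔL, ΔJ.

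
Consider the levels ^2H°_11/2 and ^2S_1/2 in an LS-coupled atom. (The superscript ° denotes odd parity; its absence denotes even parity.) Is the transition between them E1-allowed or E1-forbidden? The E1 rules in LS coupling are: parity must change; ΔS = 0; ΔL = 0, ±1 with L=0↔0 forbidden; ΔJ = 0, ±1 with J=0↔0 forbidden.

forbidden

ΔS = 0: S: 1/2 → 1/2 — ok.
ΔL = 0, ±1 (not L=0↔0): L: 5 → 0, ΔL = -5 — fails.
ΔJ = 0, ±1 (not J=0↔0): J: 11/2 → 1/2, ΔJ = -5 — fails.
Parity must change: odd → even — ok.
Rule(s) violated: ΔL, ΔJ.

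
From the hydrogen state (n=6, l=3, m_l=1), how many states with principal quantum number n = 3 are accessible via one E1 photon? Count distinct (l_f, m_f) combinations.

3

E1 requires Δl = ±1, so l_f ∈ {2, 4}; with 0 ≤ l_f ≤ n_f−1 = 2, the allowed l_f values are {2}.
For l_f = 2: m_f ∈ {m_i−1, m_i, m_i+1} ∩ [−2, 2] = {0, 1, 2} → 3 states.
Total: 3.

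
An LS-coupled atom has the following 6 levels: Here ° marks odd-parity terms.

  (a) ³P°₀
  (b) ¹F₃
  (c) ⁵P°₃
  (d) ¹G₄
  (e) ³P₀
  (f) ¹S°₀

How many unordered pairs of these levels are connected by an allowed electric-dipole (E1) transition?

0

(a)–(b): forbidden (ΔS, ΔL, ΔJ).
(a)–(c): forbidden (parity, ΔS, ΔJ).
(a)–(d): forbidden (ΔS, ΔL, ΔJ).
(a)–(e): forbidden (ΔJ).
(a)–(f): forbidden (parity, ΔS, ΔJ).
(b)–(c): forbidden (ΔS, ΔL).
(b)–(d): forbidden (parity).
(b)–(e): forbidden (parity, ΔS, ΔL, ΔJ).
(b)–(f): forbidden (ΔL, ΔJ).
(c)–(d): forbidden (ΔS, ΔL).
(c)–(e): forbidden (ΔS, ΔJ).
(c)–(f): forbidden (parity, ΔS, ΔJ).
(d)–(e): forbidden (parity, ΔS, ΔL, ΔJ).
(d)–(f): forbidden (ΔL, ΔJ).
(e)–(f): forbidden (ΔS, ΔJ).
Allowed pairs: 0 of 15.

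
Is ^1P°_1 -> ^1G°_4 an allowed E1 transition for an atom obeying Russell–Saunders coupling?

ΔL = 0, ±1 (not L=0↔0): L: 1 → 4, ΔL = +3 — fails.
ΔS = 0: S: 0 → 0 — passes.
Parity must change: odd → odd — fails.
ΔJ = 0, ±1 (not J=0↔0): J: 1 → 4, ΔJ = +3 — fails.
Rule(s) violated: parity, ΔL, ΔJ.

forbidden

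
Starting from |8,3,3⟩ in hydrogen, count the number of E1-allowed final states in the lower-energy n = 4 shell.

1

E1 requires Δl = ±1, so l_f ∈ {2, 4}; with 0 ≤ l_f ≤ n_f−1 = 3, the allowed l_f values are {2}.
For l_f = 2: m_f ∈ {m_i−1, m_i, m_i+1} ∩ [−2, 2] = {2} → 1 state.
Total: 1.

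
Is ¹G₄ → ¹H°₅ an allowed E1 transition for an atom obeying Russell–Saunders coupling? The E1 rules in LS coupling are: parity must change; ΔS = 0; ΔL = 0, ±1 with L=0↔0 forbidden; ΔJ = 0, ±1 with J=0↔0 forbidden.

Reading off the term symbols: S 0→0, L 4→5, J 4→5, parity even→odd.
ΔS = 0: S: 0 → 0 — ✓.
ΔJ = 0, ±1 (not J=0↔0): J: 4 → 5, ΔJ = +1 — ✓.
ΔL = 0, ±1 (not L=0↔0): L: 4 → 5, ΔL = +1 — ✓.
Parity must change: even → odd — ✓.
All four E1 rules are satisfied.

allowed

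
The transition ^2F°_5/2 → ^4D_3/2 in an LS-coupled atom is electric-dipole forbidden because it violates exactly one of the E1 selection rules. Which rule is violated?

the ΔS = 0 rule

ΔJ = 0, ±1 (not J=0↔0): J: 5/2 → 3/2, ΔJ = -1 — ✓.
ΔS = 0: S: 1/2 → 3/2 — ✗.
Parity must change: odd → even — ✓.
ΔL = 0, ±1 (not L=0↔0): L: 3 → 2, ΔL = -1 — ✓.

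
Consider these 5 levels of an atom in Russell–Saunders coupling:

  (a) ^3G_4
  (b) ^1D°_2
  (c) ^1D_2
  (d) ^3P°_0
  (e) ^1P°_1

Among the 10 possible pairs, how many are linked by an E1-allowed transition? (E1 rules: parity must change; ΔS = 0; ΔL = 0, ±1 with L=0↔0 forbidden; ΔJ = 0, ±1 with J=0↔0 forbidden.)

(a)–(b): forbidden (ΔS, ΔL, ΔJ).
(a)–(c): forbidden (parity, ΔS, ΔL, ΔJ).
(a)–(d): forbidden (ΔL, ΔJ).
(a)–(e): forbidden (ΔS, ΔL, ΔJ).
(b)–(c): allowed.
(b)–(d): forbidden (parity, ΔS, ΔJ).
(b)–(e): forbidden (parity).
(c)–(d): forbidden (ΔS, ΔJ).
(c)–(e): allowed.
(d)–(e): forbidden (parity, ΔS).
Allowed pairs: 2 of 10.

2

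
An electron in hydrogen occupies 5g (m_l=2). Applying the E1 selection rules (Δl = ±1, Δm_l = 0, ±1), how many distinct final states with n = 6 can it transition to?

6

E1 requires Δl = ±1, so l_f ∈ {3, 5}; with 0 ≤ l_f ≤ n_f−1 = 5, the allowed l_f values are {3, 5}.
For l_f = 3: m_f ∈ {m_i−1, m_i, m_i+1} ∩ [−3, 3] = {1, 2, 3} → 3 states.
For l_f = 5: m_f ∈ {m_i−1, m_i, m_i+1} ∩ [−5, 5] = {1, 2, 3} → 3 states.
Total: 6.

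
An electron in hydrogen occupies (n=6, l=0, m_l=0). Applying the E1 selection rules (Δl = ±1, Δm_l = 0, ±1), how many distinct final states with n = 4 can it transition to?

E1 requires Δl = ±1, so l_f ∈ {-1, 1}; with 0 ≤ l_f ≤ n_f−1 = 3, the allowed l_f values are {1}.
For l_f = 1: m_f ∈ {m_i−1, m_i, m_i+1} ∩ [−1, 1] = {-1, 0, 1} → 3 states.
Total: 3.

3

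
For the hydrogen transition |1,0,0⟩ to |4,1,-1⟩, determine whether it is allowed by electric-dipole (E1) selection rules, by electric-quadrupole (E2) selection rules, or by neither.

Δl = 1 − 0 = +1; l_i + l_f = 1.
Δm_l = -1.
E1 (Δl = ±1, |Δm_l| ≤ 1): satisfied.
E2 (Δl = 0,±2, l_i+l_f ≥ 2, |Δm_l| ≤ 2): not satisfied.

E1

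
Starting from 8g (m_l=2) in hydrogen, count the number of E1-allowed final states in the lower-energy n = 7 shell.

6

E1 requires Δl = ±1, so l_f ∈ {3, 5}; with 0 ≤ l_f ≤ n_f−1 = 6, the allowed l_f values are {3, 5}.
For l_f = 3: m_f ∈ {m_i−1, m_i, m_i+1} ∩ [−3, 3] = {1, 2, 3} → 3 states.
For l_f = 5: m_f ∈ {m_i−1, m_i, m_i+1} ∩ [−5, 5] = {1, 2, 3} → 3 states.
Total: 6.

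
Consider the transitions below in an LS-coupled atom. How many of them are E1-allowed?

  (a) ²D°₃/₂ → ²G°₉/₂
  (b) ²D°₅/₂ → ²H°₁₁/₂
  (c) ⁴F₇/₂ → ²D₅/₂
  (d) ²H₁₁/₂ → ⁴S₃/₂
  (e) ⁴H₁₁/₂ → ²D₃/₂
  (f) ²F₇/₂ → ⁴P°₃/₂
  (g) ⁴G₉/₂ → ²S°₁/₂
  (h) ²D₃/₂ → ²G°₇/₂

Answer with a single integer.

(a) forbidden (parity, ΔL, ΔJ fail)
(b) forbidden (parity, ΔL, ΔJ fail)
(c) forbidden (parity, ΔS fail)
(d) forbidden (parity, ΔS, ΔL, ΔJ fail)
(e) forbidden (parity, ΔS, ΔL, ΔJ fail)
(f) forbidden (ΔS, ΔL, ΔJ fail)
(g) forbidden (ΔS, ΔL, ΔJ fail)
(h) forbidden (ΔL, ΔJ fail)
Total allowed: 0 of 8.

0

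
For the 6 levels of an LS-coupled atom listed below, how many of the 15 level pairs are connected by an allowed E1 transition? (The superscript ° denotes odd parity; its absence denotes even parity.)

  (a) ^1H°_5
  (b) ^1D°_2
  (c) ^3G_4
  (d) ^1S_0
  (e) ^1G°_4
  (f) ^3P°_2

(a)–(b): forbidden (parity, ΔL, ΔJ).
(a)–(c): forbidden (ΔS).
(a)–(d): forbidden (ΔL, ΔJ).
(a)–(e): forbidden (parity).
(a)–(f): forbidden (parity, ΔS, ΔL, ΔJ).
(b)–(c): forbidden (ΔS, ΔL, ΔJ).
(b)–(d): forbidden (ΔL, ΔJ).
(b)–(e): forbidden (parity, ΔL, ΔJ).
(b)–(f): forbidden (parity, ΔS).
(c)–(d): forbidden (parity, ΔS, ΔL, ΔJ).
(c)–(e): forbidden (ΔS).
(c)–(f): forbidden (ΔL, ΔJ).
(d)–(e): forbidden (ΔL, ΔJ).
(d)–(f): forbidden (ΔS, ΔJ).
(e)–(f): forbidden (parity, ΔS, ΔL, ΔJ).
Allowed pairs: 0 of 15.

0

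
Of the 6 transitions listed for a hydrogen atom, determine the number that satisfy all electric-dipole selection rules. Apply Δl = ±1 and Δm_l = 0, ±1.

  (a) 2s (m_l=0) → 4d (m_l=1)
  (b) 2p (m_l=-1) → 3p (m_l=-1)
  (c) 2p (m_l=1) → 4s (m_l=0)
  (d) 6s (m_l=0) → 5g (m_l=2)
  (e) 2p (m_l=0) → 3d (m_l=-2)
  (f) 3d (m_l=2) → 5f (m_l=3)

2

(a) forbidden — Δl = +2 (E1 requires Δl = ±1)
(b) forbidden — Δl = +0 (E1 requires Δl = ±1)
(c) allowed
(d) forbidden — Δl = +4 (E1 requires Δl = ±1); Δm_l = +2 (E1 requires Δm_l = 0, ±1)
(e) forbidden — Δm_l = -2 (E1 requires Δm_l = 0, ±1)
(f) allowed
Total allowed: 2 of 6.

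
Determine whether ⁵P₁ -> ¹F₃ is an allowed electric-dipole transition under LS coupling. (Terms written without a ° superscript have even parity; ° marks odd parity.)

Reading off the term symbols: S 2→0, L 1→3, J 1→3, parity even→even.
Parity must change: even → even — fails.
ΔS = 0: S: 2 → 0 — fails.
ΔL = 0, ±1 (not L=0↔0): L: 1 → 3, ΔL = +2 — fails.
ΔJ = 0, ±1 (not J=0↔0): J: 1 → 3, ΔJ = +2 — fails.
Rule(s) violated: parity, ΔS, ΔL, ΔJ.

forbidden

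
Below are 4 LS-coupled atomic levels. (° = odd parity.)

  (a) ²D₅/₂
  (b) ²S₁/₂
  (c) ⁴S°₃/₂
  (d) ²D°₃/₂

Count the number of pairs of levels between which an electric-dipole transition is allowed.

1

(a)–(b): forbidden (parity, ΔL, ΔJ).
(a)–(c): forbidden (ΔS, ΔL).
(a)–(d): allowed.
(b)–(c): forbidden (ΔS, ΔL).
(b)–(d): forbidden (ΔL).
(c)–(d): forbidden (parity, ΔS, ΔL).
Allowed pairs: 1 of 6.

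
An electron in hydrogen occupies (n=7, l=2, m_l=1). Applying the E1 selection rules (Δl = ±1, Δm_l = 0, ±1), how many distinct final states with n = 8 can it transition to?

5

E1 requires Δl = ±1, so l_f ∈ {1, 3}; with 0 ≤ l_f ≤ n_f−1 = 7, the allowed l_f values are {1, 3}.
For l_f = 1: m_f ∈ {m_i−1, m_i, m_i+1} ∩ [−1, 1] = {0, 1} → 2 states.
For l_f = 3: m_f ∈ {m_i−1, m_i, m_i+1} ∩ [−3, 3] = {0, 1, 2} → 3 states.
Total: 5.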